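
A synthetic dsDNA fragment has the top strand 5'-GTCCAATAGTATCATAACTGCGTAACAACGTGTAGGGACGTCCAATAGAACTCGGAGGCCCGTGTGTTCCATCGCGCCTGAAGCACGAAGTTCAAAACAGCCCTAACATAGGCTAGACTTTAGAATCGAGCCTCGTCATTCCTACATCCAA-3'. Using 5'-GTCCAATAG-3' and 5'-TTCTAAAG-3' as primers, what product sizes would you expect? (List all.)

125 bp, 86 bp

The forward primer GTCCAATAG matches the top strand at positions 1–9, 40–48.
The reverse primer's reverse complement is CTTTAGAA, matching at positions 118–125.
Each forward site pairs with the reverse site to give a product ending at position 125: sizes 125, 86 bp.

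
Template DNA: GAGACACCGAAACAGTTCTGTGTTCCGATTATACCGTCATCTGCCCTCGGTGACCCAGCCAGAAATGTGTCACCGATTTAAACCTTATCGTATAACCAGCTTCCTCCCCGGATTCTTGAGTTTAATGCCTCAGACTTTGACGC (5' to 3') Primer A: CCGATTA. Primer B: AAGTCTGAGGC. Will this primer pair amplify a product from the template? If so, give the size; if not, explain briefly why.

Primer A (CCGATTA) matches the top strand at positions 25–31; it acts as a forward primer.
Primer B's reverse complement is GCCTCAGACTT, matching the top strand at positions 127–137; it acts as a reverse primer.
The 3' ends face each other across positions 25–137, giving a 113 bp product.

Yes — a 113 bp product.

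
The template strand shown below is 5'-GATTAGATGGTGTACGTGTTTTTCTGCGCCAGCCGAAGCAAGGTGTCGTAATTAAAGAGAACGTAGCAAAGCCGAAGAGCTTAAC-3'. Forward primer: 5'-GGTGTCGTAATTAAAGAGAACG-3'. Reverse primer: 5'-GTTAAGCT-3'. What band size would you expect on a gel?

Forward primer GGTGTCGTAATTAAAGAGAACG is found on the top strand at positions 42–63.
Reverse complement of the reverse primer: AGCTTAAC. This occurs on the top strand at positions 78–85.
The product runs from position 42 to position 85, so its length is 85 − 42 + 1 = 44 bp.

44 bp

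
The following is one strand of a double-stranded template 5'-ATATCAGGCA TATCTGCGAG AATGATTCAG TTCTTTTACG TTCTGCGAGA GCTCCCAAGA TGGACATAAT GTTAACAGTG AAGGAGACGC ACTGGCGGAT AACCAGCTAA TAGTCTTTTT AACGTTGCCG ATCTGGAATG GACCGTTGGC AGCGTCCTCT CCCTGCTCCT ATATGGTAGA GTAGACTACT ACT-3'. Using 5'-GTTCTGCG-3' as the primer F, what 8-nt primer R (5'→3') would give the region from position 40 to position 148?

The product's 3' end on the top strand is position 148.
The reverse primer anneals to the top strand over positions 141–148, i.e. to GACCGTTG.
Its sequence written 5'→3' is the reverse complement: CAACGGTC.

5'-CAACGGTC-3'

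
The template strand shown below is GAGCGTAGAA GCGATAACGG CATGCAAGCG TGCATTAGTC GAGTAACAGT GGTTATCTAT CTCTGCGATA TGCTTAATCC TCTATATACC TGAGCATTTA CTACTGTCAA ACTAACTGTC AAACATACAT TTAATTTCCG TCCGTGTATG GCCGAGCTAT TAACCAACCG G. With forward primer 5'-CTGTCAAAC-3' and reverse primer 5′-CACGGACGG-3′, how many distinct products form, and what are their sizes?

Two products: 43 bp, 31 bp

The forward primer CTGTCAAAC matches the top strand at positions 104–112, 116–124.
The reverse primer's reverse complement is CCGTCCGTG, matching at positions 138–146.
Each forward site pairs with the reverse site to give a product ending at position 146: sizes 43, 31 bp.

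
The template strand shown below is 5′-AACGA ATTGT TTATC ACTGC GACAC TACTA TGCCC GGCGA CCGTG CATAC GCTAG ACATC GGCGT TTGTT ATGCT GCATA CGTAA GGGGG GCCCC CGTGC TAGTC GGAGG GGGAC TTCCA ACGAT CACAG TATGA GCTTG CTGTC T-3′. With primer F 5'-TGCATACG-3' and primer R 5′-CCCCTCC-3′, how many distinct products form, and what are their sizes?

The forward primer TGCATACG matches the top strand at positions 44–51, 75–82.
The reverse primer's reverse complement is GGAGGGG, matching at positions 106–112.
Each forward site pairs with the reverse site to give a product ending at position 112: sizes 69, 38 bp.

Two products: 69 bp, 38 bp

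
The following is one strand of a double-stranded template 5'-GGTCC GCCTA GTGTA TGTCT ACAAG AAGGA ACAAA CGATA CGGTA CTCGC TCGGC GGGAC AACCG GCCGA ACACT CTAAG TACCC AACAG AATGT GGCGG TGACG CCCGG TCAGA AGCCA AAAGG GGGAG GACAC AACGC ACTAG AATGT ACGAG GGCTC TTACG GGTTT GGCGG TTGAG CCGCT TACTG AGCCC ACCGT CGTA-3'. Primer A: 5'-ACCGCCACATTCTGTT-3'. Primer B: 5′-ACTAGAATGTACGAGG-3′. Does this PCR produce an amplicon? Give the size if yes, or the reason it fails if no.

Primer A (ACCGCCACATTCTGTT) has reverse complement AACAGAATGTGGCGGT, which matches the top strand at positions 86–101; primer A anneals to the top strand there with its 3' end pointing upstream toward position 86.
Primer B (ACTAGAATGTACGAGG) matches the top strand directly at positions 141–156; it anneals to the bottom strand with its 3' end pointing downstream toward position 156.
The 3' ends diverge (primer A extends toward position 1, primer B toward position 204), so the primers never converge on a shared product.

No product — the primers' 3' ends point away from each other.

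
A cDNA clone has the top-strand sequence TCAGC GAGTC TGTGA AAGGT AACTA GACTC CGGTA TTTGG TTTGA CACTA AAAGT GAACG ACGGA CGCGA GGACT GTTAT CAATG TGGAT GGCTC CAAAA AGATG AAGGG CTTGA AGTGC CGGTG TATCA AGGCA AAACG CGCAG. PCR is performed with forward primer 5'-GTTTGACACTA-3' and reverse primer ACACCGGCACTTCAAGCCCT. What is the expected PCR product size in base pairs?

Forward primer GTTTGACACTA is found on the top strand at positions 40–50.
Reverse complement of the reverse primer: AGGGCTTGAAGTGCCGGTGT. This occurs on the top strand at positions 107–126.
Amplicon spans positions 40–126: 87 bp.

87 bp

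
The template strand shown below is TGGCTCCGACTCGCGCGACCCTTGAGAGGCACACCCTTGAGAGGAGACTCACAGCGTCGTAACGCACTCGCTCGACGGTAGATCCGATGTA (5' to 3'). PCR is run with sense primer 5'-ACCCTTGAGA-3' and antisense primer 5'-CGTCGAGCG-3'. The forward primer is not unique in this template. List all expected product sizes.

60 bp, 45 bp

The forward primer ACCCTTGAGA matches the top strand at positions 18–27, 33–42.
The reverse primer's reverse complement is CGCTCGACG, matching at positions 69–77.
Each forward site pairs with the reverse site to give a product ending at position 77: sizes 60, 45 bp.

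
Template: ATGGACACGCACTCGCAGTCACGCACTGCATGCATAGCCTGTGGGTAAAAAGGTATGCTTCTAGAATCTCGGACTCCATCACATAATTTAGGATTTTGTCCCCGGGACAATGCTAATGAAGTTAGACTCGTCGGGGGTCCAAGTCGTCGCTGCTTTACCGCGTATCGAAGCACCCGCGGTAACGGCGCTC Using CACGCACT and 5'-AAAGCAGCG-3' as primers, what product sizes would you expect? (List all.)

151 bp, 137 bp

The forward primer CACGCACT matches the top strand at positions 6–13, 20–27.
The reverse primer's reverse complement is CGCTGCTTT, matching at positions 148–156.
Each forward site pairs with the reverse site to give a product ending at position 156: sizes 151, 137 bp.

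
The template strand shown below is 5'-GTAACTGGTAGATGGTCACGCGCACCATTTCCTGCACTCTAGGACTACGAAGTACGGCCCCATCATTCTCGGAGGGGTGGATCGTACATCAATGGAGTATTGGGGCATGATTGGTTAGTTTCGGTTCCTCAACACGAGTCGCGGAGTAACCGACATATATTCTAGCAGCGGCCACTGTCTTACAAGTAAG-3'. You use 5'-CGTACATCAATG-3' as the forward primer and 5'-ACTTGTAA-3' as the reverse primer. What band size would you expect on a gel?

105 bp

The forward primer matches the template at positions 83–94.
Reverse complement of the reverse primer: TTACAAGT. This occurs on the top strand at positions 180–187.
Amplicon spans positions 83–187: 105 bp.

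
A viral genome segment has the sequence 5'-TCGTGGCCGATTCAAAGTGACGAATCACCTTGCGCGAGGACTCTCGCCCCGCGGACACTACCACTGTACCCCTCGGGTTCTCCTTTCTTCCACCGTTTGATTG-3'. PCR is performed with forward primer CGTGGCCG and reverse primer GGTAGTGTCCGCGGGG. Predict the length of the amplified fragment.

Scanning the template, CGTGGCCG occurs at positions 2–9; this primer anneals to the bottom strand there with its 3' end pointing downstream.
The reverse primer's reverse complement is CCCCGCGGACACTACC, which matches the template at positions 47–62.
Amplicon spans positions 2–62: 61 bp.

61 bp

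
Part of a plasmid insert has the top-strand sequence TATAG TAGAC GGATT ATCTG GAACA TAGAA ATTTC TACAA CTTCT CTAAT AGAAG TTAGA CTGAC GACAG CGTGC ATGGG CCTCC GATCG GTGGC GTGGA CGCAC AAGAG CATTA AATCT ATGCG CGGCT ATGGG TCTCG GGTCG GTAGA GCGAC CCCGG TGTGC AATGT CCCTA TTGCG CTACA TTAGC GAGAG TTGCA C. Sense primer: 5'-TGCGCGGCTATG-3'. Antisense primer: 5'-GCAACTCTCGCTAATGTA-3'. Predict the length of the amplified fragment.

Forward primer TGCGCGGCTATG is found on the top strand at positions 122–133.
Reverse complement of the reverse primer: TACATTAGCGAGAGTTGC. This occurs on the top strand at positions 182–199.
The product runs from position 122 to position 199, so its length is 199 − 122 + 1 = 78 bp.

78 bp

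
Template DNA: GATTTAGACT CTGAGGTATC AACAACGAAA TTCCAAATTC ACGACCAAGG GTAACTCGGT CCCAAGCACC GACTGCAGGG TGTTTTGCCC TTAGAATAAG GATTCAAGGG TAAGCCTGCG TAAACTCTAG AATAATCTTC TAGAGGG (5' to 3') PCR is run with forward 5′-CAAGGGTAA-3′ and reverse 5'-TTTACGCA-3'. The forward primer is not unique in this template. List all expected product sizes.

79 bp, 20 bp

The forward primer CAAGGGTAA matches the top strand at positions 46–54, 105–113.
The reverse primer's reverse complement is TGCGTAAA, matching at positions 117–124.
Each forward site pairs with the reverse site to give a product ending at position 124: sizes 79, 20 bp.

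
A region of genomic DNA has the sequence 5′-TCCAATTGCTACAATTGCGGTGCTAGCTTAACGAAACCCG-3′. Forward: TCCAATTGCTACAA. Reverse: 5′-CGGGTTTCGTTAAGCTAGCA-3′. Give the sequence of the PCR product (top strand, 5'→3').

5'-TCCAATTGCTACAATTGCGGTGCTAGCTTAACGAAACCCG-3'

The forward primer matches the template at positions 1–14.
Reverse complement of the reverse primer: TGCTAGCTTAACGAAACCCG. This occurs on the top strand at positions 21–40.
The product is the template from position 1 through 40 (40 bp).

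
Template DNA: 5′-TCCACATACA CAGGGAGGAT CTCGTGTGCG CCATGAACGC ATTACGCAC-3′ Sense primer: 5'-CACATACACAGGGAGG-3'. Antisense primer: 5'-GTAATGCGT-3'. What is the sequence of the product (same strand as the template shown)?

Scanning the template, CACATACACAGGGAGG occurs at positions 3–18; this primer anneals to the bottom strand there with its 3' end pointing downstream.
The reverse primer's reverse complement is ACGCATTAC, which matches the template at positions 37–45.
The product is the template from position 3 through 45 (43 bp).

5'-CACATACACAGGGAGGATCTCGTGTGCGCCATGAACGCATTAC-3'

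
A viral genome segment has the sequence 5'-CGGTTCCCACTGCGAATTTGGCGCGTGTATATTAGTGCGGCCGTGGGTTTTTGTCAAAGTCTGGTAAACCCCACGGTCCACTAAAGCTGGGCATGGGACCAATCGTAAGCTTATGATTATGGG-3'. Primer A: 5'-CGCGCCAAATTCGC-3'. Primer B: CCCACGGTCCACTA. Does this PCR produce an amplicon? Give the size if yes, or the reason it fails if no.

No product — the primers' 3' ends point away from each other.

Primer A (CGCGCCAAATTCGC) has reverse complement GCGAATTTGGCGCG, which matches the top strand at positions 12–25; primer A anneals to the top strand there with its 3' end pointing upstream toward position 12.
Primer B (CCCACGGTCCACTA) matches the top strand directly at positions 70–83; it anneals to the bottom strand with its 3' end pointing downstream toward position 83.
The 3' ends diverge (primer A extends toward position 1, primer B toward position 123), so the primers never converge on a shared product.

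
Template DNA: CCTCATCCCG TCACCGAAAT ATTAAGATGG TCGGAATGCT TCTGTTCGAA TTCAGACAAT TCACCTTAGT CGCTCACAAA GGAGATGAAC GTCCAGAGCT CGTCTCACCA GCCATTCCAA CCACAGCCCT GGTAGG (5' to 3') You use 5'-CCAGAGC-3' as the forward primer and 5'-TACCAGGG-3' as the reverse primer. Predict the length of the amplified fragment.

Scanning the template, CCAGAGC occurs at positions 93–99; this primer anneals to the bottom strand there with its 3' end pointing downstream.
The reverse primer's reverse complement is CCCTGGTA, which matches the template at positions 127–134.
Product length = (reverse-primer end) − (forward-primer start) + 1 = 134 − 93 + 1 = 42 bp.

42 bp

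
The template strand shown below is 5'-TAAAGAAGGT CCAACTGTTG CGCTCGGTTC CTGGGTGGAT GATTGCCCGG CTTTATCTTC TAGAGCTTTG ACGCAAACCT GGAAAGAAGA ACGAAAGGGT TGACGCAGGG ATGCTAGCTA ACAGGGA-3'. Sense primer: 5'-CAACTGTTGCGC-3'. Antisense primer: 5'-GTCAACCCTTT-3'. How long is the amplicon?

93 bp

Forward primer CAACTGTTGCGC is found on the top strand at positions 12–23.
The reverse primer's reverse complement is AAAGGGTTGAC, which matches the template at positions 94–104.
Product length = (reverse-primer end) − (forward-primer start) + 1 = 104 − 12 + 1 = 93 bp.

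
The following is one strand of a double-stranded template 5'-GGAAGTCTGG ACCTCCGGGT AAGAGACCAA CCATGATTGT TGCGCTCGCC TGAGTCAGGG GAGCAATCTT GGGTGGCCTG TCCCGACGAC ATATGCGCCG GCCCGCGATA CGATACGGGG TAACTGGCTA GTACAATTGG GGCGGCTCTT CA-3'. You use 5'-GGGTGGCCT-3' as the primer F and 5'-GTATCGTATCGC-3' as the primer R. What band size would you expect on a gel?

46 bp

Scanning the template, GGGTGGCCT occurs at positions 71–79; this primer anneals to the bottom strand there with its 3' end pointing downstream.
Reverse complement of the reverse primer: GCGATACGATAC. This occurs on the top strand at positions 105–116.
Product length = (reverse-primer end) − (forward-primer start) + 1 = 116 − 71 + 1 = 46 bp.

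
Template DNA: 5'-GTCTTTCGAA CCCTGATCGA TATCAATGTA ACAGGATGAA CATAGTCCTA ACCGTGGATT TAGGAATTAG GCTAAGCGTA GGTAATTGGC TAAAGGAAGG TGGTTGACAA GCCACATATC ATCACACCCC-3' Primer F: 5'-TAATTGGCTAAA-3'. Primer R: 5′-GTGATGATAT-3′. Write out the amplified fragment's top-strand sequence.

Forward primer TAATTGGCTAAA is found on the top strand at positions 83–94.
Reverse complement of the reverse primer: ATATCATCAC. This occurs on the top strand at positions 116–125.
The product is the template from position 83 through 125 (43 bp).

5'-TAATTGGCTAAAGGAAGGTGGTTGACAAGCCACATATCATCAC-3'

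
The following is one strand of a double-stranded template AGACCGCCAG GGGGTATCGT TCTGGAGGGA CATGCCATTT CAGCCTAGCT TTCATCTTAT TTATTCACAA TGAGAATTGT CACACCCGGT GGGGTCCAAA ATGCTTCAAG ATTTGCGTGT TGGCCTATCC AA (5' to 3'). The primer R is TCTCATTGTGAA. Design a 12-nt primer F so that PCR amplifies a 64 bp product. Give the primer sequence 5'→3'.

The reverse primer's reverse complement TTCACAATGAGA matches the template at positions 64–75, so the product ends at position 75.
A 64 bp product then starts at position 75 − 64 + 1 = 12.
The forward primer is identical to the top strand there: GGGTATCGTTCT.

5'-GGGTATCGTTCT-3'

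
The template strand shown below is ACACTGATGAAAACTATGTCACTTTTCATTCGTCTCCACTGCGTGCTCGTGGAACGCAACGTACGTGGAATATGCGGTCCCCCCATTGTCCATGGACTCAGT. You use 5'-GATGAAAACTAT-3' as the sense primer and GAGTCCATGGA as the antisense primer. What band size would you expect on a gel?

94 bp

The forward primer matches the template at positions 6–17.
The reverse primer's reverse complement is TCCATGGACTC, which matches the template at positions 89–99.
Product length = (reverse-primer end) − (forward-primer start) + 1 = 99 − 6 + 1 = 94 bp.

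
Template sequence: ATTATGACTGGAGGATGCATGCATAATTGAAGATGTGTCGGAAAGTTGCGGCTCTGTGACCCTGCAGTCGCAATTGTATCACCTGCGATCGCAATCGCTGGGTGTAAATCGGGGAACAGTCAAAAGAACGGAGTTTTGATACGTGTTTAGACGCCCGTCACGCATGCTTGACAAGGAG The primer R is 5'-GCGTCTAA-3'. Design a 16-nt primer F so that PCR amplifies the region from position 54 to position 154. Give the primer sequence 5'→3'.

The reverse primer's reverse complement TTAGACGC matches the template at positions 147–154; the product starts at position 54.
The forward primer is identical to the top strand over positions 54–69: CTGTGACCCTGCAGTC.

5'-CTGTGACCCTGCAGTC-3'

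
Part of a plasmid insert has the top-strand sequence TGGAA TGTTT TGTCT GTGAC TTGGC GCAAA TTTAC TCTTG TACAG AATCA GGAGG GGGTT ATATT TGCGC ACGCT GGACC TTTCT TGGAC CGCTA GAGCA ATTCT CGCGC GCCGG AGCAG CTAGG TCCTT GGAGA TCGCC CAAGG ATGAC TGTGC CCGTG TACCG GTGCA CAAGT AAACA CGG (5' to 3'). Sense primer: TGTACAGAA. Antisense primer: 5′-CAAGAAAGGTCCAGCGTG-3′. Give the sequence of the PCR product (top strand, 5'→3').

Scanning the template, TGTACAGAA occurs at positions 39–47; this primer anneals to the bottom strand there with its 3' end pointing downstream.
Taking the reverse complement of CAAGAAAGGTCCAGCGTG gives CACGCTGGACCTTTCTTG, found at positions 70–87 on the template; the primer anneals here to the top strand with its 3' end pointing upstream.
The product is the template from position 39 through 87 (49 bp).

5'-TGTACAGAATCAGGAGGGGGTTATATTTGCGCACGCTGGACCTTTCTTG-3'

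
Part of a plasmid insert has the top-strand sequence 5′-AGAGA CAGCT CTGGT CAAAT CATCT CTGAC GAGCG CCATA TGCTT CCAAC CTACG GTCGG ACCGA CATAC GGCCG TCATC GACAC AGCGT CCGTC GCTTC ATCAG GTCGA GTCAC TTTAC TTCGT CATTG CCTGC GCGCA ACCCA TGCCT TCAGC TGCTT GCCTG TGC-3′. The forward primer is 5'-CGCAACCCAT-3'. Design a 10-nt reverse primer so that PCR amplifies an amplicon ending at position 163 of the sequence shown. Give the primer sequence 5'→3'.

The forward primer binds at positions 137–146; the product's 3' end on the top strand is position 163.
The reverse primer anneals to the top strand over positions 154–163, i.e. to GCTGCTTGCC.
Its sequence written 5'→3' is the reverse complement: GGCAAGCAGC.

5'-GGCAAGCAGC-3'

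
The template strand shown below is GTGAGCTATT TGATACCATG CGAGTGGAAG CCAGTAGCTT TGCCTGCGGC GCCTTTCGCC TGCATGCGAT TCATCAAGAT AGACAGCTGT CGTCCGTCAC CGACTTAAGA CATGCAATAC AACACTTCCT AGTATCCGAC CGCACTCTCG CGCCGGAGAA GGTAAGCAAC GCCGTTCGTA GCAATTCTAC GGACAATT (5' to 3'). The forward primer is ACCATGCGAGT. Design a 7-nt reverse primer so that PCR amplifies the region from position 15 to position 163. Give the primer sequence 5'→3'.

The product's 3' end on the top strand is position 163.
The reverse primer anneals to the top strand over positions 157–163, i.e. to AGAAGGT.
Its sequence written 5'→3' is the reverse complement: ACCTTCT.

5'-ACCTTCT-3'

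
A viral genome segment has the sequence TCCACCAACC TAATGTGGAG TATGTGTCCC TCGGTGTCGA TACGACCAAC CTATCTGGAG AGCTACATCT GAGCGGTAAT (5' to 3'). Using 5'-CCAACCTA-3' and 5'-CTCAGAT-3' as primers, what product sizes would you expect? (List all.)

The forward primer CCAACCTA matches the top strand at positions 5–12, 46–53.
The reverse primer's reverse complement is ATCTGAG, matching at positions 67–73.
Each forward site pairs with the reverse site to give a product ending at position 73: sizes 69, 28 bp.

69 bp, 28 bp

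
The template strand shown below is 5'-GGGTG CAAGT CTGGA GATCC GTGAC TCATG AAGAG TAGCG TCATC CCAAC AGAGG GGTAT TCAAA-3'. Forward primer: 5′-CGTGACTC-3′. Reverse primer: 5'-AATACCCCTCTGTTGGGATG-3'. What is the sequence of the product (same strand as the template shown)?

5'-CGTGACTCATGAAGAGTAGCGTCATCCCAACAGAGGGGTATT-3'

Scanning the template, CGTGACTC occurs at positions 20–27; this primer anneals to the bottom strand there with its 3' end pointing downstream.
Reverse complement of the reverse primer: CATCCCAACAGAGGGGTATT. This occurs on the top strand at positions 42–61.
The product is the template from position 20 through 61 (42 bp).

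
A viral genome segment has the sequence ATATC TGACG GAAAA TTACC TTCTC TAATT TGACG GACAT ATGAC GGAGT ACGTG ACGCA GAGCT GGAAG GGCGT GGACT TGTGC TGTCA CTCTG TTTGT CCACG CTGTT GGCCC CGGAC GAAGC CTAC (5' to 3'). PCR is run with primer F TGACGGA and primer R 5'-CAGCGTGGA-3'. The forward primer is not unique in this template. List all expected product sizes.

103 bp, 78 bp, 67 bp

The forward primer TGACGGA matches the top strand at positions 6–12, 31–37, 42–48.
The reverse primer's reverse complement is TCCACGCTG, matching at positions 100–108.
Each forward site pairs with the reverse site to give a product ending at position 108: sizes 103, 78, 67 bp.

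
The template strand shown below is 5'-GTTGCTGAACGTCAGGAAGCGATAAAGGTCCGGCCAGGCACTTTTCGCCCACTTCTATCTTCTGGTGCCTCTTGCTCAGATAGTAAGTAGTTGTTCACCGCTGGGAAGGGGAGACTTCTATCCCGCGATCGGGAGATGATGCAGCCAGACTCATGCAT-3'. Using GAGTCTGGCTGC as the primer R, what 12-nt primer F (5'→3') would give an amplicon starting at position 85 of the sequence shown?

5'-AAGTAGTTGTTC-3'

The reverse primer's reverse complement GCAGCCAGACTC matches the template at positions 141–152; the product starts at position 85.
The forward primer is identical to the top strand over positions 85–96: AAGTAGTTGTTC.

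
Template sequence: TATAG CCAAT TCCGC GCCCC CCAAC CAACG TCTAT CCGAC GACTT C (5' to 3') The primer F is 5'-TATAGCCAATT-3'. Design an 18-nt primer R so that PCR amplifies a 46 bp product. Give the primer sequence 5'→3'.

5'-GAAGTCGTCGGATAGACG-3'

The forward primer binds at positions 1–11, so a 46 bp product ends at position 1 + 46 − 1 = 46.
The reverse primer anneals to the top strand over positions 29–46, i.e. to CGTCTATCCGACGACTTC.
Its sequence written 5'→3' is the reverse complement: GAAGTCGTCGGATAGACG.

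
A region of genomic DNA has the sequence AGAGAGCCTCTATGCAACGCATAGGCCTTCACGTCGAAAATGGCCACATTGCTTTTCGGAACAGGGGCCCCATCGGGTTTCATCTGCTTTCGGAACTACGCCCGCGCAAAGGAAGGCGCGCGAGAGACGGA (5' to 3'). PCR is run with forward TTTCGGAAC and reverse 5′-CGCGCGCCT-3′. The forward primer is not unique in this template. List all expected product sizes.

The forward primer TTTCGGAAC matches the top strand at positions 54–62, 88–96.
The reverse primer's reverse complement is AGGCGCGCG, matching at positions 114–122.
Each forward site pairs with the reverse site to give a product ending at position 122: sizes 69, 35 bp.

69 bp, 35 bp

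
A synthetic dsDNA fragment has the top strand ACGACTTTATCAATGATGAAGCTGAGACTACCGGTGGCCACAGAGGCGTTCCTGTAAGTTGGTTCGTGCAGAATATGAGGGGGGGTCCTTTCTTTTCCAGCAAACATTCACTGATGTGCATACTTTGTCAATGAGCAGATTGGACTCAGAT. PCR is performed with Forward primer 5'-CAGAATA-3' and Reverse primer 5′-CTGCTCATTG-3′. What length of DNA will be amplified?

The forward primer matches the template at positions 69–75.
Reverse complement of the reverse primer: CAATGAGCAG. This occurs on the top strand at positions 129–138.
Amplicon spans positions 69–138: 70 bp.

70 bp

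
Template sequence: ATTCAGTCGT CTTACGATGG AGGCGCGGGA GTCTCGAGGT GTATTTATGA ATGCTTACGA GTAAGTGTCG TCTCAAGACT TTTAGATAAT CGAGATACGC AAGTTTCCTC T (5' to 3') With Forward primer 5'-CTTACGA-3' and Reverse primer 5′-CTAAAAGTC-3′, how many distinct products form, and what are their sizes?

Two products: 75 bp, 32 bp

The forward primer CTTACGA matches the top strand at positions 11–17, 54–60.
The reverse primer's reverse complement is GACTTTTAG, matching at positions 77–85.
Each forward site pairs with the reverse site to give a product ending at position 85: sizes 75, 32 bp.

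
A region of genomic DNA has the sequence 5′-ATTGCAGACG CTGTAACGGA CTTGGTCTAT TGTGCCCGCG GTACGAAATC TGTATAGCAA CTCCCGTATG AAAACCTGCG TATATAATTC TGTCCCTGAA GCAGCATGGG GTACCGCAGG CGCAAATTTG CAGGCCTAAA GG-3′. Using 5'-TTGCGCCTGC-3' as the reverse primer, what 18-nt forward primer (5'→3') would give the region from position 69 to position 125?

5'-TGAAAACCTGCGTATATA-3'

The reverse primer's reverse complement GCAGGCGCAA matches the template at positions 116–125; the product starts at position 69.
The forward primer is identical to the top strand over positions 69–86: TGAAAACCTGCGTATATA.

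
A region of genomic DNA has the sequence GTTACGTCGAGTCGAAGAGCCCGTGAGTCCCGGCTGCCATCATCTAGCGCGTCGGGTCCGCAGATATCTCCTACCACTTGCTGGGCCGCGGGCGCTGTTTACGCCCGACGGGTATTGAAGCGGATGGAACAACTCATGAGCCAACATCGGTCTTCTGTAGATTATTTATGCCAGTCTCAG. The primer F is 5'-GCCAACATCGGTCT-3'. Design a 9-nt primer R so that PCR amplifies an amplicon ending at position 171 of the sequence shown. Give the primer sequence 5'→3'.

The forward primer binds at positions 140–153; the product's 3' end on the top strand is position 171.
The reverse primer anneals to the top strand over positions 163–171, i.e. to TATTTATGC.
Its sequence written 5'→3' is the reverse complement: GCATAAATA.

5'-GCATAAATA-3'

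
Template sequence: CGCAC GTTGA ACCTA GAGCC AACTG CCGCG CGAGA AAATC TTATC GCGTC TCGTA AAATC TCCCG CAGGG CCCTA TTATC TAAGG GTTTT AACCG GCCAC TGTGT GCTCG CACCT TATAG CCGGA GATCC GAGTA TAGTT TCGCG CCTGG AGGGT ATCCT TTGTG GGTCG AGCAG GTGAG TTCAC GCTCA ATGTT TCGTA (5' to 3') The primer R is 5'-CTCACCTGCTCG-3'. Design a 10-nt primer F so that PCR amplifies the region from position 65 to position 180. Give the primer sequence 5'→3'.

5'-GCAGGGCCCT-3'

The reverse primer's reverse complement CGAGCAGGTGAG matches the template at positions 169–180; the product starts at position 65.
The forward primer is identical to the top strand over positions 65–74: GCAGGGCCCT.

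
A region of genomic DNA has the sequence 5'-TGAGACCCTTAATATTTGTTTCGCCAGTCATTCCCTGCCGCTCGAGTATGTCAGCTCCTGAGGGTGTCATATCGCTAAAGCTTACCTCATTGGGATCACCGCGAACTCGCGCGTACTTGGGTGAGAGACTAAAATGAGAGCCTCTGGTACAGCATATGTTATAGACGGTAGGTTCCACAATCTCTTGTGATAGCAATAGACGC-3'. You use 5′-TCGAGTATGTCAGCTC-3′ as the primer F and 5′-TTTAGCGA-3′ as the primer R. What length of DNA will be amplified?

38 bp

Scanning the template, TCGAGTATGTCAGCTC occurs at positions 42–57; this primer anneals to the bottom strand there with its 3' end pointing downstream.
The reverse primer's reverse complement is TCGCTAAA, which matches the template at positions 72–79.
Amplicon spans positions 42–79: 38 bp.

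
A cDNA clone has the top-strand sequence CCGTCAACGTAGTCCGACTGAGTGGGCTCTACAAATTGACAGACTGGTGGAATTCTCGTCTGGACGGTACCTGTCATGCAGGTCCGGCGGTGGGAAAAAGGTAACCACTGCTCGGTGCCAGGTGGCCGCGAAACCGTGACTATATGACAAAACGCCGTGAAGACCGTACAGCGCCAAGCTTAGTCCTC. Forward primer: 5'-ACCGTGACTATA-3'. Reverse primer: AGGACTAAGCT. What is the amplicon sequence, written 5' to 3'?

5'-ACCGTGACTATATGACAAAACGCCGTGAAGACCGTACAGCGCCAAGCTTAGTCCT-3'

The forward primer matches the template at positions 133–144.
Reverse complement of the reverse primer: AGCTTAGTCCT. This occurs on the top strand at positions 177–187.
The product is the template from position 133 through 187 (55 bp).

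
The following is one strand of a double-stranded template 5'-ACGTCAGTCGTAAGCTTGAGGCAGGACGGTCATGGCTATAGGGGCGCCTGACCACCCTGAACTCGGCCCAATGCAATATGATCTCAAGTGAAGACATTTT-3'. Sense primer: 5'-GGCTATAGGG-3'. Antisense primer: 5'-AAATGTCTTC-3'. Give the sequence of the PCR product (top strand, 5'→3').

5'-GGCTATAGGGGCGCCTGACCACCCTGAACTCGGCCCAATGCAATATGATCTCAAGTGAAGACATTT-3'

The forward primer matches the template at positions 34–43.
Taking the reverse complement of AAATGTCTTC gives GAAGACATTT, found at positions 90–99 on the template; the primer anneals here to the top strand with its 3' end pointing upstream.
The product is the template from position 34 through 99 (66 bp).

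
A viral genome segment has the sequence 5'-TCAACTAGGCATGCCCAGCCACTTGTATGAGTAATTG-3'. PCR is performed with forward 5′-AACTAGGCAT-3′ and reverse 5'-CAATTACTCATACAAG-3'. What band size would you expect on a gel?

Forward primer AACTAGGCAT is found on the top strand at positions 3–12.
The reverse primer's reverse complement is CTTGTATGAGTAATTG, which matches the template at positions 22–37.
Product length = (reverse-primer end) − (forward-primer start) + 1 = 37 − 3 + 1 = 35 bp.

35 bp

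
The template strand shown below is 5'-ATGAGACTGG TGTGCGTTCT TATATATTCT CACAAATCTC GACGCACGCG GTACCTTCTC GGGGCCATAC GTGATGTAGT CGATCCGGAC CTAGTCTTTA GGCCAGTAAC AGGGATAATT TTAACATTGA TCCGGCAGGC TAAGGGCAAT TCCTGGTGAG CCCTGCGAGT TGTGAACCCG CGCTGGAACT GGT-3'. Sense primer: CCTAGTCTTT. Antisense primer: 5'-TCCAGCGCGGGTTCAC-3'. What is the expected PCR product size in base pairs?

Forward primer CCTAGTCTTT is found on the top strand at positions 90–99.
The reverse primer's reverse complement is GTGAACCCGCGCTGGA, which matches the template at positions 172–187.
Product length = (reverse-primer end) − (forward-primer start) + 1 = 187 − 90 + 1 = 98 bp.

98 bp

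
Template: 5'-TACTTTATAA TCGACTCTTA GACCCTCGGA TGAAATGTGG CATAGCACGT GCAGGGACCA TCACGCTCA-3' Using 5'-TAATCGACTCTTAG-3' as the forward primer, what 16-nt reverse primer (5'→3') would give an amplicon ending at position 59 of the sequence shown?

5'-GGTCCCTGCACGTGCT-3'

The forward primer binds at positions 8–21; the product's 3' end on the top strand is position 59.
The reverse primer anneals to the top strand over positions 44–59, i.e. to AGCACGTGCAGGGACC.
Its sequence written 5'→3' is the reverse complement: GGTCCCTGCACGTGCT.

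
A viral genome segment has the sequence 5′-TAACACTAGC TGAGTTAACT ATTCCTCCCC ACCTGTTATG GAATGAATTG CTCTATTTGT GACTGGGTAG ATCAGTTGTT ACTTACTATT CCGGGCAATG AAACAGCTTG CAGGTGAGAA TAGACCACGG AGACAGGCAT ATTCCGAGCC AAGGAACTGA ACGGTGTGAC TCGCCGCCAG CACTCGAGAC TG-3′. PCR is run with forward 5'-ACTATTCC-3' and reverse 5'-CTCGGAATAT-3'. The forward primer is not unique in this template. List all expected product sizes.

The forward primer ACTATTCC matches the top strand at positions 18–25, 85–92.
The reverse primer's reverse complement is ATATTCCGAG, matching at positions 139–148.
Each forward site pairs with the reverse site to give a product ending at position 148: sizes 131, 64 bp.

131 bp, 64 bp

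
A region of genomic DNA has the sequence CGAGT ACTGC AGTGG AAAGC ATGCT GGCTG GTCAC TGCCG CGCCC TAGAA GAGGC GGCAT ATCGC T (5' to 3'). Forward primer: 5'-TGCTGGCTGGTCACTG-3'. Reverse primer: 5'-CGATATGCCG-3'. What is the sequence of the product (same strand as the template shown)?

Forward primer TGCTGGCTGGTCACTG is found on the top strand at positions 22–37.
The reverse primer's reverse complement is CGGCATATCG, which matches the template at positions 55–64.
The product is the template from position 22 through 64 (43 bp).

5'-TGCTGGCTGGTCACTGCCGCGCCCTAGAAGAGGCGGCATATCG-3'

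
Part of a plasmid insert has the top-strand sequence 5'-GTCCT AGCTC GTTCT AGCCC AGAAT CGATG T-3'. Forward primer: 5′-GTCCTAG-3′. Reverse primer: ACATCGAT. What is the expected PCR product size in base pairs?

31 bp

Forward primer GTCCTAG is found on the top strand at positions 1–7.
The reverse primer's reverse complement is ATCGATGT, which matches the template at positions 24–31.
The product runs from position 1 to position 31, so its length is 31 − 1 + 1 = 31 bp.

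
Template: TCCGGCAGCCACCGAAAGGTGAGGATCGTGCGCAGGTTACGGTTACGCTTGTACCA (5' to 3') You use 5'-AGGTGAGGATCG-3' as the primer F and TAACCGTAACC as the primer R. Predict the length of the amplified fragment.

29 bp

Scanning the template, AGGTGAGGATCG occurs at positions 17–28; this primer anneals to the bottom strand there with its 3' end pointing downstream.
Reverse complement of the reverse primer: GGTTACGGTTA. This occurs on the top strand at positions 35–45.
The product runs from position 17 to position 45, so its length is 45 − 17 + 1 = 29 bp.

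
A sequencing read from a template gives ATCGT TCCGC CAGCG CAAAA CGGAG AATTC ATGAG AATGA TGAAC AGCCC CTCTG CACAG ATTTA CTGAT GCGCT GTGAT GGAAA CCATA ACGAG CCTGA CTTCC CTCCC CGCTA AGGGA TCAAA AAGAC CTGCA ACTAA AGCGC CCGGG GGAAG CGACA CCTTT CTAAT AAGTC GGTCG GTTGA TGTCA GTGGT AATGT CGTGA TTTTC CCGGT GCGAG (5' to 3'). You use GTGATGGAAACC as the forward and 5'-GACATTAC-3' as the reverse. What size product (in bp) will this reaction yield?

Forward primer GTGATGGAAACC is found on the top strand at positions 76–87.
The reverse primer's reverse complement is GTAATGTC, which matches the template at positions 194–201.
Amplicon spans positions 76–201: 126 bp.

126 bp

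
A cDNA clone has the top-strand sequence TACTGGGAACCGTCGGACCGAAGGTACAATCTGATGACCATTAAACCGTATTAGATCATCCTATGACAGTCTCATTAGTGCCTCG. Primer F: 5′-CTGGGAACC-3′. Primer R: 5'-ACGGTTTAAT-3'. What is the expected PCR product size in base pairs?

47 bp

The forward primer matches the template at positions 3–11.
Taking the reverse complement of ACGGTTTAAT gives ATTAAACCGT, found at positions 40–49 on the template; the primer anneals here to the top strand with its 3' end pointing upstream.
Product length = (reverse-primer end) − (forward-primer start) + 1 = 49 − 3 + 1 = 47 bp.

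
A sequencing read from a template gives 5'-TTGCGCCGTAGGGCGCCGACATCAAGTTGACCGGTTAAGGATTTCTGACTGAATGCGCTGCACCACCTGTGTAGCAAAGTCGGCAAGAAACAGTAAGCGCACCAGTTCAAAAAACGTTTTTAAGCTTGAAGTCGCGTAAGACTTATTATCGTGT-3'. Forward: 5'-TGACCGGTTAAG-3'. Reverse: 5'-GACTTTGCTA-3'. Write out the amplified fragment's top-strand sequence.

5'-TGACCGGTTAAGGATTTCTGACTGAATGCGCTGCACCACCTGTGTAGCAAAGTC-3'

Forward primer TGACCGGTTAAG is found on the top strand at positions 28–39.
The reverse primer's reverse complement is TAGCAAAGTC, which matches the template at positions 72–81.
The product is the template from position 28 through 81 (54 bp).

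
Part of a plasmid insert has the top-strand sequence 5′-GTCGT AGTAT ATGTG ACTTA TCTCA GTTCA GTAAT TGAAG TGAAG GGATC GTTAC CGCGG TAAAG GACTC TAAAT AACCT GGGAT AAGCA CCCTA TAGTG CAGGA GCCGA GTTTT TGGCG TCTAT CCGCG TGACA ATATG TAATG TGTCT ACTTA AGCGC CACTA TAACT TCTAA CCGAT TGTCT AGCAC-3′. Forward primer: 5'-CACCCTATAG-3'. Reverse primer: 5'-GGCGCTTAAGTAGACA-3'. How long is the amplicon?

Forward primer CACCCTATAG is found on the top strand at positions 89–98.
Reverse complement of the reverse primer: TGTCTACTTAAGCGCC. This occurs on the top strand at positions 146–161.
Amplicon spans positions 89–161: 73 bp.

73 bp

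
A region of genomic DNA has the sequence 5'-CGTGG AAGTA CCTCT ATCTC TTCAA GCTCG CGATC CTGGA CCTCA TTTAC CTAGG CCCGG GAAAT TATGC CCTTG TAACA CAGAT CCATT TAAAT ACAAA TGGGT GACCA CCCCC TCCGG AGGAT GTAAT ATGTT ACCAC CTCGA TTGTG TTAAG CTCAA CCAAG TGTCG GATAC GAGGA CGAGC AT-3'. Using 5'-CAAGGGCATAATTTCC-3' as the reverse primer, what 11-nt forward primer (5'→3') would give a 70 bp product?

5'-AAGTACCTCTA-3'

The reverse primer's reverse complement GGAAATTATGCCCTTG matches the template at positions 60–75, so the product ends at position 75.
A 70 bp product then starts at position 75 − 70 + 1 = 6.
The forward primer is identical to the top strand there: AAGTACCTCTA.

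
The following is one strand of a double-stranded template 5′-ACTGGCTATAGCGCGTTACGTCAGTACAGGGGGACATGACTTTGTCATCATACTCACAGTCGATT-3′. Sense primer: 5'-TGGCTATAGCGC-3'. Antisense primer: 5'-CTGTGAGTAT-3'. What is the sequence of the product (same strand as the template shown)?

5'-TGGCTATAGCGCGTTACGTCAGTACAGGGGGACATGACTTTGTCATCATACTCACAG-3'

Scanning the template, TGGCTATAGCGC occurs at positions 3–14; this primer anneals to the bottom strand there with its 3' end pointing downstream.
The reverse primer's reverse complement is ATACTCACAG, which matches the template at positions 50–59.
The product is the template from position 3 through 59 (57 bp).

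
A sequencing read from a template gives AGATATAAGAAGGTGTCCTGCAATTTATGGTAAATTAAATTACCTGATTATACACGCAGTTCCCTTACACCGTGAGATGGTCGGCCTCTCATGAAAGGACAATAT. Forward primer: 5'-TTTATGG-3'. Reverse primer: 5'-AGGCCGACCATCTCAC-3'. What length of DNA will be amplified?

64 bp

Scanning the template, TTTATGG occurs at positions 24–30; this primer anneals to the bottom strand there with its 3' end pointing downstream.
The reverse primer's reverse complement is GTGAGATGGTCGGCCT, which matches the template at positions 72–87.
Amplicon spans positions 24–87: 64 bp.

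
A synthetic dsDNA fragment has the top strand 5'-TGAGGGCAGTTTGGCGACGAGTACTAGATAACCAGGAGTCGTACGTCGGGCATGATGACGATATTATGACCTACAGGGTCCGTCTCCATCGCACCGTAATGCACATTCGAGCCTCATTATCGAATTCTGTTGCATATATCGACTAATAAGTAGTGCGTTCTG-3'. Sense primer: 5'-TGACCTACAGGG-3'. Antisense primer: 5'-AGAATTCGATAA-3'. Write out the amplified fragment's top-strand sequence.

5'-TGACCTACAGGGTCCGTCTCCATCGCACCGTAATGCACATTCGAGCCTCATTATCGAATTCT-3'

Forward primer TGACCTACAGGG is found on the top strand at positions 67–78.
Reverse complement of the reverse primer: TTATCGAATTCT. This occurs on the top strand at positions 117–128.
The product is the template from position 67 through 128 (62 bp).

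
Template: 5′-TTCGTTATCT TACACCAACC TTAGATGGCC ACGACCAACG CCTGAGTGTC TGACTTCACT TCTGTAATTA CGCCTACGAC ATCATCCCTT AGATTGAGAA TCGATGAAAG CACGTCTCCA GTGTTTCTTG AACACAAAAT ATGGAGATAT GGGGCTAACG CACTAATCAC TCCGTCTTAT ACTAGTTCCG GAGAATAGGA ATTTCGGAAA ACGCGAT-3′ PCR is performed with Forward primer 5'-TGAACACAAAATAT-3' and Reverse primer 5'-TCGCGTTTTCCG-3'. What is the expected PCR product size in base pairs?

88 bp

Forward primer TGAACACAAAATAT is found on the top strand at positions 129–142.
Taking the reverse complement of TCGCGTTTTCCG gives CGGAAAACGCGA, found at positions 205–216 on the template; the primer anneals here to the top strand with its 3' end pointing upstream.
Product length = (reverse-primer end) − (forward-primer start) + 1 = 216 − 129 + 1 = 88 bp.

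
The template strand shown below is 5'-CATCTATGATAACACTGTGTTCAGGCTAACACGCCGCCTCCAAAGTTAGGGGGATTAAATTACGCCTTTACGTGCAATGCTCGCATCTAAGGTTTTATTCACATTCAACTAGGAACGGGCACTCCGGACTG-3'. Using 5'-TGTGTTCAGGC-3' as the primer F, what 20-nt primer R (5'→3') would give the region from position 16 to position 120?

The product's 3' end on the top strand is position 120.
The reverse primer anneals to the top strand over positions 101–120, i.e. to ACATTCAACTAGGAACGGGC.
Its sequence written 5'→3' is the reverse complement: GCCCGTTCCTAGTTGAATGT.

5'-GCCCGTTCCTAGTTGAATGT-3'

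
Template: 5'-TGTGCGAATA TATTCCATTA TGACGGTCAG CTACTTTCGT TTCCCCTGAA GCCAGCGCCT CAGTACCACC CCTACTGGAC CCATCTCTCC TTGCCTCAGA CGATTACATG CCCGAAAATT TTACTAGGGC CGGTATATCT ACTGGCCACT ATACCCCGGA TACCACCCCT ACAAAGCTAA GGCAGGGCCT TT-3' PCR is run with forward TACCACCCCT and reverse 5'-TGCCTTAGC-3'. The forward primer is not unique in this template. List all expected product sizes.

The forward primer TACCACCCCT matches the top strand at positions 64–73, 161–170.
The reverse primer's reverse complement is GCTAAGGCA, matching at positions 176–184.
Each forward site pairs with the reverse site to give a product ending at position 184: sizes 121, 24 bp.

121 bp, 24 bp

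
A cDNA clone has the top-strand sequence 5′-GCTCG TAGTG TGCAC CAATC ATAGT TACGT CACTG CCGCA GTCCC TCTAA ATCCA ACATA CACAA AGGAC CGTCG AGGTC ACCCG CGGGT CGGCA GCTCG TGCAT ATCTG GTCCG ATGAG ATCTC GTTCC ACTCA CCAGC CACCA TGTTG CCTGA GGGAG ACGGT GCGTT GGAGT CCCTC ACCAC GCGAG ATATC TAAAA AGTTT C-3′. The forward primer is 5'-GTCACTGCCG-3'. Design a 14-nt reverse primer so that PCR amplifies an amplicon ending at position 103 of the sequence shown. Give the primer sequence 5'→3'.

5'-GCACGAGCTGCCGA-3'

The forward primer binds at positions 29–38; the product's 3' end on the top strand is position 103.
The reverse primer anneals to the top strand over positions 90–103, i.e. to TCGGCAGCTCGTGC.
Its sequence written 5'→3' is the reverse complement: GCACGAGCTGCCGA.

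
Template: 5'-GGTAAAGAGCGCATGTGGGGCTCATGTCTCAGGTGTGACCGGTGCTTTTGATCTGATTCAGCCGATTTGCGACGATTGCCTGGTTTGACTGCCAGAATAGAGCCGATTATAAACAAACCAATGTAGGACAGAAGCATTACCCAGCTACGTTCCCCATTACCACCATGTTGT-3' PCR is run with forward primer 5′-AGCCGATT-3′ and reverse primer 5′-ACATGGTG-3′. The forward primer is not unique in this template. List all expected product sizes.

The forward primer AGCCGATT matches the top strand at positions 60–67, 101–108.
The reverse primer's reverse complement is CACCATGT, matching at positions 161–168.
Each forward site pairs with the reverse site to give a product ending at position 168: sizes 109, 68 bp.

109 bp, 68 bp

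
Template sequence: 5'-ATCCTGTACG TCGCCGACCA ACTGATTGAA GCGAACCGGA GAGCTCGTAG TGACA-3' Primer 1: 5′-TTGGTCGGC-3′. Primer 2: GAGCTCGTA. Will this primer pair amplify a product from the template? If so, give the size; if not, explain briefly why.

No product — the primers' 3' ends point away from each other.

Primer 1 (TTGGTCGGC) has reverse complement GCCGACCAA, which matches the top strand at positions 13–21; primer 1 anneals to the top strand there with its 3' end pointing upstream toward position 13.
Primer 2 (GAGCTCGTA) matches the top strand directly at positions 41–49; it anneals to the bottom strand with its 3' end pointing downstream toward position 49.
The 3' ends diverge (primer 1 extends toward position 1, primer 2 toward position 55), so the primers never converge on a shared product.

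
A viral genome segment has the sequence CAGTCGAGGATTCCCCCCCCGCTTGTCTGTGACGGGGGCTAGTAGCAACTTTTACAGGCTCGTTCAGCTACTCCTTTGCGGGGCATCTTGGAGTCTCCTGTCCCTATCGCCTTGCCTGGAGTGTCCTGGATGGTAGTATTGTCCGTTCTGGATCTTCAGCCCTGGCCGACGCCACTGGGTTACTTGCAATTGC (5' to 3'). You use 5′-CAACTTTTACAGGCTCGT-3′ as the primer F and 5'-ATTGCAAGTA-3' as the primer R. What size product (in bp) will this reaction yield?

145 bp

The forward primer matches the template at positions 46–63.
Taking the reverse complement of ATTGCAAGTA gives TACTTGCAAT, found at positions 181–190 on the template; the primer anneals here to the top strand with its 3' end pointing upstream.
Product length = (reverse-primer end) − (forward-primer start) + 1 = 190 − 46 + 1 = 145 bp.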